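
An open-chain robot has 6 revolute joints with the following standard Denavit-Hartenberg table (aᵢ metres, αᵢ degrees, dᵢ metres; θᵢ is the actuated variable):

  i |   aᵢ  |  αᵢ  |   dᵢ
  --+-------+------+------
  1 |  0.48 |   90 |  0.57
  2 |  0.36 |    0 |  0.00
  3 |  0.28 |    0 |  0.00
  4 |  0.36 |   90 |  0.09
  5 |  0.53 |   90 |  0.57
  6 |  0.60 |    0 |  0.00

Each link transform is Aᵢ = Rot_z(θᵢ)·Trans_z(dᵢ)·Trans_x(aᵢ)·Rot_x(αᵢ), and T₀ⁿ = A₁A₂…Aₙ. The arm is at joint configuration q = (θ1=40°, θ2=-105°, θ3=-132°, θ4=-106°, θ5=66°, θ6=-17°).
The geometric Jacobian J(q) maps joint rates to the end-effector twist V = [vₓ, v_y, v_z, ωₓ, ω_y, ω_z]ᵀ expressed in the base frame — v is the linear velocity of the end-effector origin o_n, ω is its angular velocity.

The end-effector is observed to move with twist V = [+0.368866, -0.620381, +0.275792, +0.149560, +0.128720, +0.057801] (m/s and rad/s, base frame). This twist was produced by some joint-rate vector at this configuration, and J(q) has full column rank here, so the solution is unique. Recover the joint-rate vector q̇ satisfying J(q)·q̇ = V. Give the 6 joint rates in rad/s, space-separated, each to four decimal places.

-0.9060 -0.5550 0.1800 0.5820 -0.8640 0.5150

o_n = [1.5665, -0.1194, 0.3163]
J₁: ẑ×o_n = [0.1194, 1.5665, -0.0000], ω = ẑ
J2: z=[0.6428, -0.7660, 0.0000] o=[0.3677, 0.3085, 0.5700] → [0.1944, 0.1631, 0.6433, 0.6428, -0.7660, 0.0000]
J3: z=[0.6428, -0.7660, 0.0000] o=[0.2963, 0.2486, 0.2223] → [-0.0720, -0.0604, 0.7365, 0.6428, -0.7660, 0.0000]
J4: z=[0.6428, -0.7660, 0.0000] o=[0.1795, 0.1506, 0.4571] → [0.1079, 0.0905, 0.8890, 0.6428, -0.7660, 0.0000]
J5: z=[0.2240, 0.1879, -0.9563] o=[0.5011, 0.3030, 0.5623] → [-0.4501, -0.9638, -0.2948, 0.2240, 0.1879, -0.9563]
J6: z=[0.4078, 0.8731, 0.2671] o=[1.0979, 0.1717, 0.0803] → [0.2838, 0.0289, -0.5279, 0.4078, 0.8731, 0.2671]
q̇ = J⁺·V = [-0.9060, -0.5550, 0.1800, 0.5820, -0.8640, 0.5150]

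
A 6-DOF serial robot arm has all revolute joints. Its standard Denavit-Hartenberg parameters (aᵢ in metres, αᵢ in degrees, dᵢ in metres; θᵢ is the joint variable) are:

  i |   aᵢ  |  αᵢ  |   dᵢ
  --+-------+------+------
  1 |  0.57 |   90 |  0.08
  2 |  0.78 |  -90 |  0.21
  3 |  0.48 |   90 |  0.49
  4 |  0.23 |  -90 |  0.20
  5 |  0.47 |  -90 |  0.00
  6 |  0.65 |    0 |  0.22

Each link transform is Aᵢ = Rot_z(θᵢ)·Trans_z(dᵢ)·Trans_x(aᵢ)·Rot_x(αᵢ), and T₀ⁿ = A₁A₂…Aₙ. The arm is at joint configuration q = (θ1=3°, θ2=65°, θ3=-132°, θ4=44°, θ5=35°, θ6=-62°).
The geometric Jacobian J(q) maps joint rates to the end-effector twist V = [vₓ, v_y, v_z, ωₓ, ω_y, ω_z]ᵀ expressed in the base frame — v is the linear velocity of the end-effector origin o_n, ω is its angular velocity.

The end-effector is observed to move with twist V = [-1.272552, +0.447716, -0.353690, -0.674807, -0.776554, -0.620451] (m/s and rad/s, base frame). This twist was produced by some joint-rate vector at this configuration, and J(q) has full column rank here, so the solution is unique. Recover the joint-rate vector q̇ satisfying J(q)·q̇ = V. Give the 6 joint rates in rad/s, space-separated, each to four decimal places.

-0.0880 0.9980 0.6150 0.6040 -0.3700 -0.1850

o_n = [-0.3733, -0.9705, 1.2999]
J₁: ẑ×o_n = [0.9705, -0.3733, 0.0000], ω = ẑ
J2: z=[0.0523, -0.9986, 0.0000] o=[0.5692, 0.0298, 0.0800] → [-1.2182, -0.0638, -0.9936, 0.0523, -0.9986, 0.0000]
J3: z=[-0.9051, -0.0474, 0.4226] o=[0.9094, -0.1626, 0.7869] → [0.3171, -0.0778, 0.6703, -0.9051, -0.0474, 0.4226]
J4: z=[-0.3487, 0.6518, -0.6735] o=[0.3490, -0.5492, 0.7029] → [0.1053, 0.6946, 0.6177, -0.3487, 0.6518, -0.6735]
J5: z=[-0.4819, 0.4917, 0.7253] o=[0.0944, -0.5517, 0.5354] → [0.6797, 0.0292, 0.4318, -0.4819, 0.4917, 0.7253]
J6: z=[0.7467, -0.2027, 0.6335] o=[-0.1211, -0.9497, 0.6620] → [-0.1161, -0.6361, -0.0667, 0.7467, -0.2027, 0.6335]
q̇ = J⁺·V = [-0.0880, 0.9980, 0.6150, 0.6040, -0.3700, -0.1850]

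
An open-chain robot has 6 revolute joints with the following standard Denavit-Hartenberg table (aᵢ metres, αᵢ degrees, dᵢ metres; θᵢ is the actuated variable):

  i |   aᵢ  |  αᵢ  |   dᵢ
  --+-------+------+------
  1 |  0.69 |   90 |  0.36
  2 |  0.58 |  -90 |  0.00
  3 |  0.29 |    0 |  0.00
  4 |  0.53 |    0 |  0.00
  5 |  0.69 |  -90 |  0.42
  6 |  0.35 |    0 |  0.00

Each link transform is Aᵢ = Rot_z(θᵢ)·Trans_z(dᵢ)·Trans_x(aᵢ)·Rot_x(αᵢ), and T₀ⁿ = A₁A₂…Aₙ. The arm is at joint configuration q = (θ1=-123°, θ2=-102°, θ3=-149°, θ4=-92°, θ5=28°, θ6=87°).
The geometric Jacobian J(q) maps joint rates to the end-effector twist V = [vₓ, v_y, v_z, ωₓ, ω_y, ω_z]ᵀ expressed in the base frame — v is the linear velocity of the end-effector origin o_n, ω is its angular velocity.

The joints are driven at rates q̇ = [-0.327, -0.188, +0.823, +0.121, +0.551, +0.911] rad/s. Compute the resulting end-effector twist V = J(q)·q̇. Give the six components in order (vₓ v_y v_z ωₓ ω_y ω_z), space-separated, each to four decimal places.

-1.7400 0.6111 0.5809 -1.3357 -0.9992 -0.1525

o_n = [0.1149, -1.1083, 0.8536]
J₁: ẑ×o_n = [1.1083, 0.1149, -0.0000], ω = ẑ
J2: z=[-0.8387, 0.5446, 0.0000] o=[-0.3758, -0.5787, 0.3600] → [0.2688, 0.4139, 0.1770, -0.8387, 0.5446, 0.0000]
J3: z=[-0.5327, -0.8203, -0.2079] o=[-0.3101, -0.4775, -0.2073] → [-1.0014, 0.4768, 0.6847, -0.5327, -0.8203, -0.2079]
J4: z=[-0.5327, -0.8203, -0.2079] o=[-0.4635, -0.4395, 0.0358] → [-0.8099, 0.3154, 0.8308, -0.5327, -0.8203, -0.2079]
J5: z=[-0.5327, -0.8203, -0.2079] o=[-0.1039, -0.7368, 0.2872] → [-0.5419, 0.2563, 0.3773, -0.5327, -0.8203, -0.2079]
J6: z=[-0.7650, 0.3618, 0.5327] o=[-0.0780, -1.3869, 0.7659] → [-0.1167, 0.1698, -0.2829, -0.7650, 0.3618, 0.5327]
V = J·q̇ = [-1.7400, 0.6111, 0.5809, -1.3357, -0.9992, -0.1525]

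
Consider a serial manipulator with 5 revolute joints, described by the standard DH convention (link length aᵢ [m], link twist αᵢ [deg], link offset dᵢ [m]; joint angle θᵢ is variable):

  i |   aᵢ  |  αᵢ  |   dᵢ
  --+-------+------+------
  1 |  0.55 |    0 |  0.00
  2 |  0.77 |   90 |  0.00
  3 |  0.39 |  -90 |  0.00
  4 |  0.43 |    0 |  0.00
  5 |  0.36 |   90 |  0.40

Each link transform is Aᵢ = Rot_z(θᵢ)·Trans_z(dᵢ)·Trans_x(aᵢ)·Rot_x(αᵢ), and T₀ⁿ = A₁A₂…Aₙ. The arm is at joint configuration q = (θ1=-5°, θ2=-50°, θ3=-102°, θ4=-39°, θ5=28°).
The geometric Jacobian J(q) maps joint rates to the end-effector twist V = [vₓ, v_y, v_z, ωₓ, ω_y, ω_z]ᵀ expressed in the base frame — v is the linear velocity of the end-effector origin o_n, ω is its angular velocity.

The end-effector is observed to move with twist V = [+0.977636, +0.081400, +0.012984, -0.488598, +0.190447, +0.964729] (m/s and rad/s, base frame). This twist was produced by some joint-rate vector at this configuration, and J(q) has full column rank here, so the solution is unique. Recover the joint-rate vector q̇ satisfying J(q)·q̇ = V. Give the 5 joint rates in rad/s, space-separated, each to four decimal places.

0.2970 0.5750 0.2910 0.2480 -0.6940

o_n = [0.8075, -1.0103, -1.1372]
J₁: ẑ×o_n = [1.0103, 0.8075, -0.0000], ω = ẑ
J2: z=[0.0000, 0.0000, 1.0000] o=[0.5479, -0.0479, 0.0000] → [0.9623, 0.2596, -0.0000, 0.0000, 0.0000, 1.0000]
J3: z=[-0.8192, -0.5736, 0.0000] o=[0.9896, -0.6787, 0.0000] → [0.6523, -0.9315, 0.1672, -0.8192, -0.5736, 0.0000]
J4: z=[0.5610, -0.8013, -0.2079] o=[0.9431, -0.6123, -0.3815] → [0.5228, 0.4522, -0.3319, 0.5610, -0.8013, -0.2079]
J5: z=[0.5610, -0.8013, -0.2079] o=[0.6815, -0.7106, -0.7083] → [0.2813, 0.2144, -0.0672, 0.5610, -0.8013, -0.2079]
q̇ = J⁺·V = [0.2970, 0.5750, 0.2910, 0.2480, -0.6940]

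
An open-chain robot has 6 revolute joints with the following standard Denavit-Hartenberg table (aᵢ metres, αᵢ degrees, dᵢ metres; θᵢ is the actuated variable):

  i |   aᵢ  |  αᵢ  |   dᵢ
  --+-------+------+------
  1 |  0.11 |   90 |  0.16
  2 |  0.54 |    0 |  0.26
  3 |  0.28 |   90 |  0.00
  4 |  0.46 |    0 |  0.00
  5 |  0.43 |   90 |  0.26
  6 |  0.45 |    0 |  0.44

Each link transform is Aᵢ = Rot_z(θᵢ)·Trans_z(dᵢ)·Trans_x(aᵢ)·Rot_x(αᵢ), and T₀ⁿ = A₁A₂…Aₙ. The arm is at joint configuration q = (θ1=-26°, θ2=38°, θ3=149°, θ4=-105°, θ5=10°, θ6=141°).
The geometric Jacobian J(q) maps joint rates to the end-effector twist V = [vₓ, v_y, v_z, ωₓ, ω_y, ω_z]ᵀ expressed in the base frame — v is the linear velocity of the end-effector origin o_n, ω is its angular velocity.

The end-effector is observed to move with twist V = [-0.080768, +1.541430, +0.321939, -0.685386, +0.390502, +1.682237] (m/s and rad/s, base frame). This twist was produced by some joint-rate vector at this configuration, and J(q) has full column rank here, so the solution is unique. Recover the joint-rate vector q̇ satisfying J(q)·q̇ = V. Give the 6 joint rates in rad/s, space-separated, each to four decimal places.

o_n = [0.7746, -0.1264, 1.0663]
J₁: ẑ×o_n = [0.1264, 0.7746, -0.0000], ω = ẑ
J2: z=[-0.4384, -0.8988, 0.0000] o=[0.0989, -0.0482, 0.1600] → [-0.8145, 0.3973, 0.6416, -0.4384, -0.8988, 0.0000]
J3: z=[-0.4384, -0.8988, 0.0000] o=[0.3674, -0.4684, 0.4925] → [-0.5157, 0.2515, 0.2161, -0.4384, -0.8988, 0.0000]
J4: z=[-0.1095, 0.0534, 0.9925] o=[0.1176, -0.3466, 0.4583] → [-0.1861, 0.7187, -0.0592, -0.1095, 0.0534, 0.9925]
J5: z=[-0.1095, 0.0534, 0.9925] o=[0.4186, 0.0009, 0.4728] → [0.1581, 0.4184, -0.0051, -0.1095, 0.0534, 0.9925]
J6: z=[0.8505, -0.5118, 0.1214] o=[0.6113, 0.3835, 0.7355] → [-0.1074, -0.2615, -0.3501, 0.8505, -0.5118, 0.1214]
q̇ = J⁺·V = [0.8540, 0.3150, -0.3060, 0.8960, 0.0220, -0.6830]

0.8540 0.3150 -0.3060 0.8960 0.0220 -0.6830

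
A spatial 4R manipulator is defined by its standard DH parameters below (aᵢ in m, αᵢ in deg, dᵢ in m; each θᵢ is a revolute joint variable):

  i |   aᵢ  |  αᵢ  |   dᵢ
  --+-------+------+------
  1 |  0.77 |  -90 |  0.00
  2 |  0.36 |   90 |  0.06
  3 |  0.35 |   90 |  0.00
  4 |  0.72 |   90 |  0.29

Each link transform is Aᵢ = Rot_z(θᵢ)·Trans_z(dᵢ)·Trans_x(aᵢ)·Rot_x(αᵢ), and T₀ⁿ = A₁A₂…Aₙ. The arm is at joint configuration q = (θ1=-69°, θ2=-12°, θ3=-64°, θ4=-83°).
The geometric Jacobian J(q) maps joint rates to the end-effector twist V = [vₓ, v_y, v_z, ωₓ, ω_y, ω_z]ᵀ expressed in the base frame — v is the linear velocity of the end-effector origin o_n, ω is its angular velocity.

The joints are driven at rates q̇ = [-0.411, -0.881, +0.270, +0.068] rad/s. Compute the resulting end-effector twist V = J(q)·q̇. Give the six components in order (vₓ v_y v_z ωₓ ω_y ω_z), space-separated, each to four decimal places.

o_n = [0.0013, -1.2886, -0.6385]
J₁: ẑ×o_n = [1.2886, 0.0013, -0.0000], ω = ẑ
J2: z=[0.9336, 0.3584, 0.0000] o=[0.2759, -0.7189, 0.0000] → [-0.2288, 0.5961, -0.4335, 0.9336, 0.3584, 0.0000]
J3: z=[-0.0745, 0.1941, 0.9781] o=[0.4582, -1.0261, 0.0748] → [0.1183, -0.5000, 0.1082, -0.0745, 0.1941, 0.9781]
J4: z=[-0.7243, 0.6637, -0.1869] o=[0.2183, -1.2789, 0.1067] → [-0.4964, -0.4992, 0.1510, -0.7243, 0.6637, -0.1869]
V = J·q̇ = [-0.3298, -0.6946, 0.4214, -0.8919, -0.2182, -0.1596]

-0.3298 -0.6946 0.4214 -0.8919 -0.2182 -0.1596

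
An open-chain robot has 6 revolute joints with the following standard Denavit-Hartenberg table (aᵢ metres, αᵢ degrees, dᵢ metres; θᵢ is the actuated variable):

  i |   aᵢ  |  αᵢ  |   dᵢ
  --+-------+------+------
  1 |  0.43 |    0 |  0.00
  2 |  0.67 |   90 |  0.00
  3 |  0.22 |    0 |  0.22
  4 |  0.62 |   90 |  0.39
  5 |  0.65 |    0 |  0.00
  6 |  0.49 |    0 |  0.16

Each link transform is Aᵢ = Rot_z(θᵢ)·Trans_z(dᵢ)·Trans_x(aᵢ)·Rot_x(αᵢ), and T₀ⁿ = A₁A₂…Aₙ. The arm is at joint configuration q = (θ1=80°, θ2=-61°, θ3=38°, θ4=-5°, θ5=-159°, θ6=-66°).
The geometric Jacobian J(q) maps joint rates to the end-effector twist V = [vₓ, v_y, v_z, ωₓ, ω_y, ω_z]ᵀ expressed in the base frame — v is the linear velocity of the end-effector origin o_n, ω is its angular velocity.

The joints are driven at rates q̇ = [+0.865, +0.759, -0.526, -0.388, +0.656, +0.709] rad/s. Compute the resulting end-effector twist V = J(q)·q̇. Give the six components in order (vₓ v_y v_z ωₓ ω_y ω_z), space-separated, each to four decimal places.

-0.3424 2.1121 -0.0897 0.4054 1.1062 0.4792

o_n = [0.9257, -0.0487, -0.1803]
J₁: ẑ×o_n = [0.0487, 0.9257, -0.0000], ω = ẑ
J2: z=[0.0000, 0.0000, 1.0000] o=[0.0747, 0.4235, 0.0000] → [0.4722, 0.8511, -0.0000, 0.0000, 0.0000, 1.0000]
J3: z=[0.3256, -0.9455, 0.0000] o=[0.7082, 0.6416, 0.0000] → [0.1705, 0.0587, -0.0190, 0.3256, -0.9455, 0.0000]
J4: z=[0.3256, -0.9455, 0.0000] o=[0.9437, 0.4900, 0.1354] → [0.2985, 0.1028, -0.1924, 0.3256, -0.9455, 0.0000]
J5: z=[0.5150, 0.1773, -0.8387] o=[1.5623, 0.2906, 0.4731] → [-0.4004, 0.8704, -0.0618, 0.5150, 0.1773, -0.8387]
J6: z=[0.5150, 0.1773, -0.8387] o=[1.0053, 0.3451, 0.1426] → [-0.3876, 0.2330, -0.1887, 0.5150, 0.1773, -0.8387]
V = J·q̇ = [-0.3424, 2.1121, -0.0897, 0.4054, 1.1062, 0.4792]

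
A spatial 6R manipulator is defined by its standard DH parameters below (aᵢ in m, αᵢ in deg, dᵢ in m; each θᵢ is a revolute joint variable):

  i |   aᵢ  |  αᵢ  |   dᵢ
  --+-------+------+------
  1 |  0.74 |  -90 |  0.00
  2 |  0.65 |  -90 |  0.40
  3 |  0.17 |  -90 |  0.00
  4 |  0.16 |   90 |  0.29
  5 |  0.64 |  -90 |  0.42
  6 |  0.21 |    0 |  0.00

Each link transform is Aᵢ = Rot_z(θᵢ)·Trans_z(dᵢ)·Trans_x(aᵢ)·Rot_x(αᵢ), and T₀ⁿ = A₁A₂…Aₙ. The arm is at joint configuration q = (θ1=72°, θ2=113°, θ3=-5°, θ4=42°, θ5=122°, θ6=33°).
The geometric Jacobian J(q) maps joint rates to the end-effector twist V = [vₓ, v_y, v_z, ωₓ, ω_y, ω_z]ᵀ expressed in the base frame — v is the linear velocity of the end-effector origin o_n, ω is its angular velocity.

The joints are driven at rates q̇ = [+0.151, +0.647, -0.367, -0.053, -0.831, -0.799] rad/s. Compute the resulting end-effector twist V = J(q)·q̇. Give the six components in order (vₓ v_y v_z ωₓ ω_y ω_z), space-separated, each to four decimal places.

0.1433 -0.5272 -0.4096 0.1514 1.3508 -0.3924

o_n = [0.5385, -0.1658, -0.6749]
J₁: ẑ×o_n = [0.1658, 0.5385, -0.0000], ω = ẑ
J2: z=[-0.9511, 0.3090, 0.0000] o=[0.2287, 0.7038, 0.0000] → [-0.2085, -0.6418, 0.7313, -0.9511, 0.3090, 0.0000]
J3: z=[-0.2845, -0.8755, 0.3907] o=[-0.2302, 0.5858, -0.5983] → [0.3607, 0.2786, 0.8868, -0.2845, -0.8755, 0.3907]
J4: z=[0.9369, -0.3402, -0.0802] o=[-0.2648, 0.5275, -0.7542] → [-0.0826, -0.1388, -0.3763, 0.9369, -0.3402, -0.0802]
J5: z=[-0.3473, -0.8803, -0.3232] o=[0.0132, 0.4817, -0.9284] → [-0.4324, -0.0817, 0.6873, -0.3473, -0.8803, -0.3232]
J6: z=[-0.5299, -0.1002, 0.8422] o=[0.3625, -0.1848, -0.7879] → [-0.0273, 0.2081, 0.0076, -0.5299, -0.1002, 0.8422]
V = J·q̇ = [0.1433, -0.5272, -0.4096, 0.1514, 1.3508, -0.3924]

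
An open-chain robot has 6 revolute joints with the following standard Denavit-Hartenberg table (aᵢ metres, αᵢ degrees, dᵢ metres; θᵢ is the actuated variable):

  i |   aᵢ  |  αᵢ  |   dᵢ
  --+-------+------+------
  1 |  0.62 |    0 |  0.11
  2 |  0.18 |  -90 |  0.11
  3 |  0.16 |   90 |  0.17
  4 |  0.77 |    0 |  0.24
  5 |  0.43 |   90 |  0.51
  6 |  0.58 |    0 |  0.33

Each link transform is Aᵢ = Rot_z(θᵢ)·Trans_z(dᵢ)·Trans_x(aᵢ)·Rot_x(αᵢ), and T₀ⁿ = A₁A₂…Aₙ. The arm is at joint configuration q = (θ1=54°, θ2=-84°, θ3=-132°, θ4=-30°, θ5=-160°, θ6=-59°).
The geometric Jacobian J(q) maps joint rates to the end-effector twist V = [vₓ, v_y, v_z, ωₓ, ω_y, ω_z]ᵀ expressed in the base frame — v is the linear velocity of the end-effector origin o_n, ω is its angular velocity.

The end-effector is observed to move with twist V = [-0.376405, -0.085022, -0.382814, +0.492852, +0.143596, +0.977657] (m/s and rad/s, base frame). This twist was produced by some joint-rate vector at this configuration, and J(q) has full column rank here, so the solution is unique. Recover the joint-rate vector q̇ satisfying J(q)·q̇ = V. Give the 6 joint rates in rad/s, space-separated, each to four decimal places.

0.4640 0.0830 -0.0970 -0.9480 0.3960 0.4750

o_n = [0.3794, 0.7661, 0.1745]
J₁: ẑ×o_n = [-0.7661, 0.3794, 0.0000], ω = ẑ
J2: z=[0.0000, 0.0000, 1.0000] o=[0.3644, 0.5016, 0.1100] → [-0.2645, 0.0149, 0.0000, 0.0000, 0.0000, 1.0000]
J3: z=[0.5000, 0.8660, 0.0000] o=[0.5203, 0.4116, 0.2200] → [-0.0394, 0.0227, 0.2993, 0.5000, 0.8660, 0.0000]
J4: z=[-0.6436, 0.3716, -0.6691] o=[0.5126, 0.6123, 0.3389] → [0.0418, -0.0166, -0.0494, -0.6436, 0.3716, -0.6691]
J5: z=[-0.6436, 0.3716, -0.6691] o=[-0.2208, 0.5912, 0.6739] → [-0.0685, -0.7229, -0.3356, -0.6436, 0.3716, -0.6691]
J6: z=[0.3918, 0.9110, 0.1290] o=[-0.2663, 0.7037, 0.0179] → [0.1346, 0.0220, -0.5637, 0.3918, 0.9110, 0.1290]
q̇ = J⁺·V = [0.4640, 0.0830, -0.0970, -0.9480, 0.3960, 0.4750]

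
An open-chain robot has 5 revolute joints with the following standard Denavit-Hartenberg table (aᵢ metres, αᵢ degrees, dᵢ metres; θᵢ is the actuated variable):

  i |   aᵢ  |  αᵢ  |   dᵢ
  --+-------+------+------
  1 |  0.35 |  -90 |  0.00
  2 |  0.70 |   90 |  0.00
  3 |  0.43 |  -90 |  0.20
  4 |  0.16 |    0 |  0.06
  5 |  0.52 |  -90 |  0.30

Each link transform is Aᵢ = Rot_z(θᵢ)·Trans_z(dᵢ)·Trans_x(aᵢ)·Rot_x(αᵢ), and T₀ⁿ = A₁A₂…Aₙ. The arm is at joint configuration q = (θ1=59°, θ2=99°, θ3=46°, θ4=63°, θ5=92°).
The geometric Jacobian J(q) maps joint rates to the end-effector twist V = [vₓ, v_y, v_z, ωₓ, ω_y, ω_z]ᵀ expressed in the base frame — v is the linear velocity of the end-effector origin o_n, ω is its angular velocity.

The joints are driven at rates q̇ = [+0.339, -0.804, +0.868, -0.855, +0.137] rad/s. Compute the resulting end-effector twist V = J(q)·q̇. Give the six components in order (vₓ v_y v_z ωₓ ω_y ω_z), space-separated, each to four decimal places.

o_n = [-0.1733, 0.2409, -0.4317]
J₁: ẑ×o_n = [-0.2409, -0.1733, 0.0000], ω = ẑ
J2: z=[-0.8572, 0.5150, 0.0000] o=[0.1803, 0.3000, 0.0000] → [-0.2224, -0.3701, 0.2327, -0.8572, 0.5150, 0.0000]
J3: z=[0.5087, 0.8466, -0.1564] o=[0.1239, 0.2061, -0.6914] → [0.2253, -0.0856, 0.2693, 0.5087, 0.8466, -0.1564]
J4: z=[-0.5375, 0.4542, 0.7105] o=[-0.0636, 0.4947, -1.0177] → [0.4465, 0.2370, 0.1862, -0.5375, 0.4542, 0.7105]
J5: z=[-0.5375, 0.4542, 0.7105] o=[-0.2172, 0.4214, -1.0026] → [0.3875, 0.3380, 0.0771, -0.5375, 0.4542, 0.7105]
V = J·q̇ = [-0.0360, 0.0082, -0.1020, 1.5166, -0.0054, -0.3069]

-0.0360 0.0082 -0.1020 1.5166 -0.0054 -0.3069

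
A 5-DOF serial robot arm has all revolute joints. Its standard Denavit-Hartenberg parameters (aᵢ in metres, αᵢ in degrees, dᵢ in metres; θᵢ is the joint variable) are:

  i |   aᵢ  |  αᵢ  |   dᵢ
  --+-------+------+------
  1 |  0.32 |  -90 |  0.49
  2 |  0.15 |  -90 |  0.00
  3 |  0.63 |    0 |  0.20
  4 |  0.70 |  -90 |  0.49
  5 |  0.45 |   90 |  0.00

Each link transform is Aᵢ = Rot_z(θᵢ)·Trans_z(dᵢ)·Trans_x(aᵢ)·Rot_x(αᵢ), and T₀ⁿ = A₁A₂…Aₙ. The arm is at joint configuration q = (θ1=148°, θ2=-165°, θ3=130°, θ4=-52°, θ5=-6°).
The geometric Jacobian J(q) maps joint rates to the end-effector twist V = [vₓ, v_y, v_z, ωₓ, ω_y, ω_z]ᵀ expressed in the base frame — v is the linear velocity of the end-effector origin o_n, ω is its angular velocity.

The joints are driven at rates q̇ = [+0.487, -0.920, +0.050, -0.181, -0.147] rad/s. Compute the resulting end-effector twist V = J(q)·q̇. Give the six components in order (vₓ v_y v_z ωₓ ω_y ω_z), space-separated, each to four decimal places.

o_n = [0.4040, 1.6402, 1.1977]
J₁: ẑ×o_n = [-1.6402, 0.4040, 0.0000], ω = ẑ
J2: z=[-0.5299, -0.8480, 0.0000] o=[-0.2714, 0.1696, 0.4900] → [-0.6002, 0.3750, -0.2066, -0.5299, -0.8480, 0.0000]
J3: z=[-0.2195, 0.1372, 0.9659] o=[-0.1485, 0.0928, 0.5288] → [-1.4030, 0.6805, -0.4154, -0.2195, 0.1372, 0.9659]
J4: z=[-0.2195, 0.1372, 0.9659] o=[-0.2684, 0.7368, 0.6172] → [-0.7930, 0.7769, -0.2905, -0.2195, 0.1372, 0.9659]
J5: z=[-0.6911, 0.6770, -0.2532] o=[0.1061, 1.3102, 1.1282] → [0.1306, -0.0274, -0.4298, -0.6911, 0.6770, -0.2532]
V = J·q̇ = [-0.1925, -0.2508, 0.2850, 0.6179, 0.6627, 0.3977]

-0.1925 -0.2508 0.2850 0.6179 0.6627 0.3977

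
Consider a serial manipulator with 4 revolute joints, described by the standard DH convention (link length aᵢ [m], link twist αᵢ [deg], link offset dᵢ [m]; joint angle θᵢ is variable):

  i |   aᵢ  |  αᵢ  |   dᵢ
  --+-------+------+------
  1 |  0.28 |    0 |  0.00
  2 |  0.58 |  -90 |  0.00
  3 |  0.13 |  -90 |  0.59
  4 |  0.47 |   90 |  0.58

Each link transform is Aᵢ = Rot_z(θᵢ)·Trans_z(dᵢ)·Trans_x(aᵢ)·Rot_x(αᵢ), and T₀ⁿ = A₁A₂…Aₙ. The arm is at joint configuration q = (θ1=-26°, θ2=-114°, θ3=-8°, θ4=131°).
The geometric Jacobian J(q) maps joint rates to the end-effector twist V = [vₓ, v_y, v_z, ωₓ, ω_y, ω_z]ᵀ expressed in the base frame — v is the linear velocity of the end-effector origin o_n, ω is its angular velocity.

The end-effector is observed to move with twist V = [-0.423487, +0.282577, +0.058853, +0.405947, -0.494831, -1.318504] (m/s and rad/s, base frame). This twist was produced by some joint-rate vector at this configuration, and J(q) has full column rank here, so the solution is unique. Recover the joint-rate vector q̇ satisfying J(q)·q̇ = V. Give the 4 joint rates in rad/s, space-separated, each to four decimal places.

-0.9610 -0.3070 0.6400 0.0510

o_n = [0.0321, -0.6142, -0.5992]
J₁: ẑ×o_n = [0.6142, 0.0321, -0.0000], ω = ẑ
J2: z=[0.0000, 0.0000, 1.0000] o=[0.2517, -0.1227, 0.0000] → [0.4914, -0.2196, 0.0000, 0.0000, 0.0000, 1.0000]
J3: z=[0.6428, -0.7660, 0.0000] o=[-0.1926, -0.4956, 0.0000] → [0.4590, 0.3851, 0.0959, 0.6428, -0.7660, 0.0000]
J4: z=[-0.1066, -0.0895, -0.9903] o=[0.0880, -1.0303, 0.0181] → [0.4673, -0.0104, -0.0494, -0.1066, -0.0895, -0.9903]
q̇ = J⁺·V = [-0.9610, -0.3070, 0.6400, 0.0510]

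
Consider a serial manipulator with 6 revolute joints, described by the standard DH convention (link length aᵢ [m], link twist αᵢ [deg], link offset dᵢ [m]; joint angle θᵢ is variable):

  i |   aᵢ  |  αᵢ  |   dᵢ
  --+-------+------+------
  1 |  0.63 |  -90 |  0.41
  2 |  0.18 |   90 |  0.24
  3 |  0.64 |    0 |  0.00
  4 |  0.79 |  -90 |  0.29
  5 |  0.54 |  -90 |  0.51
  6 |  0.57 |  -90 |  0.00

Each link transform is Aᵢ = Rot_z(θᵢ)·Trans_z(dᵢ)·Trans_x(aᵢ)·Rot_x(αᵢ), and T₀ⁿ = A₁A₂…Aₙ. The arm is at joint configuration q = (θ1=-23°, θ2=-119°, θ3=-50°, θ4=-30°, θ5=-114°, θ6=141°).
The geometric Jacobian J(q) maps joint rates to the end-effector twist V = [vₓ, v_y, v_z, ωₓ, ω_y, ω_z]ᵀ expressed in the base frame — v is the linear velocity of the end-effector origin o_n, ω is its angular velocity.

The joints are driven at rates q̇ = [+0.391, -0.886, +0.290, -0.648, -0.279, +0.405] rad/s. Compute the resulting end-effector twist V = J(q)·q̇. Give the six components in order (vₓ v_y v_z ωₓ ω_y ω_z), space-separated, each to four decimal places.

-0.0524 -0.0121 -0.5368 -0.2579 -1.3015 0.3006

o_n = [-0.4898, -0.8384, 0.9880]
J₁: ẑ×o_n = [0.8384, -0.4898, 0.0000], ω = ẑ
J2: z=[0.3907, 0.9205, 0.0000] o=[0.5799, -0.2462, 0.4100] → [0.5320, -0.2258, 0.7533, 0.3907, 0.9205, 0.0000]
J3: z=[-0.8051, 0.3417, -0.4848] o=[0.5934, 0.0089, 0.5674] → [-0.2670, 0.8637, 1.0523, -0.8051, 0.3417, -0.4848]
J4: z=[-0.8051, 0.3417, -0.4848] o=[0.2182, -0.3645, 0.9272] → [-0.2090, 0.3922, 0.6235, -0.8051, 0.3417, -0.4848]
J5: z=[-0.3716, 0.3464, 0.8613] o=[-0.3805, -0.9556, 0.9066] → [-0.0727, -0.0640, -0.0057, -0.3716, 0.3464, 0.8613]
J6: z=[-0.7498, -0.6591, -0.0584] o=[-0.8656, -0.4184, 1.0734] → [0.0318, -0.0860, 0.5626, -0.7498, -0.6591, -0.0584]
V = J·q̇ = [-0.0524, -0.0121, -0.5368, -0.2579, -1.3015, 0.3006]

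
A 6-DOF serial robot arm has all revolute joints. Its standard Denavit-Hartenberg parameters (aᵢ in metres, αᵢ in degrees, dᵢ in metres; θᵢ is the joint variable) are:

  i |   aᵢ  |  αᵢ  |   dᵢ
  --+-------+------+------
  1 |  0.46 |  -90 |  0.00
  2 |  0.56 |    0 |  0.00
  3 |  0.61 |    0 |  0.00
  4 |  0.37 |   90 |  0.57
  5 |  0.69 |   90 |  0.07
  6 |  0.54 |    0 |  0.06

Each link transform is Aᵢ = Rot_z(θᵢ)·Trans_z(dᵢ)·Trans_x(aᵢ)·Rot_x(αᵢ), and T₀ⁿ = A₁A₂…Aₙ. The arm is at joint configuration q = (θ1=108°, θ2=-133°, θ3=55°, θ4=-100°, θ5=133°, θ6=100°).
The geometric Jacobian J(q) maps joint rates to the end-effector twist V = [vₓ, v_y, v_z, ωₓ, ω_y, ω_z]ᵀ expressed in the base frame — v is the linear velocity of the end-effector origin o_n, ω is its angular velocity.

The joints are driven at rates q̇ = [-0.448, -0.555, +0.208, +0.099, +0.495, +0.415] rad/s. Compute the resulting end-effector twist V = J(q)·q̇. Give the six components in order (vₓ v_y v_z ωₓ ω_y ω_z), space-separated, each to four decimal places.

0.3159 0.3873 -0.1391 0.0658 -0.3157 -0.9321

o_n = [-1.0503, -0.1555, 0.4051]
J₁: ẑ×o_n = [0.1555, -1.0503, 0.0000], ω = ẑ
J2: z=[-0.9511, -0.3090, 0.0000] o=[-0.1421, 0.4375, 0.0000] → [-0.1252, 0.3852, 0.2833, -0.9511, -0.3090, 0.0000]
J3: z=[-0.9511, -0.3090, 0.0000] o=[-0.0241, 0.0743, 0.4096] → [0.0014, -0.0043, -0.0986, -0.9511, -0.3090, 0.0000]
J4: z=[-0.9511, -0.3090, 0.0000] o=[-0.0633, 0.1949, 1.0062] → [0.1858, -0.5718, 0.0283, -0.9511, -0.3090, 0.0000]
J5: z=[0.0108, -0.0332, -0.9994] o=[-0.4912, -0.3329, 1.0191] → [0.1977, 0.5654, -0.0166, 0.0108, -0.0332, -0.9994]
J6: z=[-0.4228, -0.9059, 0.0255] o=[-1.1157, -0.0439, 0.9328] → [0.4809, -0.2214, 0.1064, -0.4228, -0.9059, 0.0255]
V = J·q̇ = [0.3159, 0.3873, -0.1391, 0.0658, -0.3157, -0.9321]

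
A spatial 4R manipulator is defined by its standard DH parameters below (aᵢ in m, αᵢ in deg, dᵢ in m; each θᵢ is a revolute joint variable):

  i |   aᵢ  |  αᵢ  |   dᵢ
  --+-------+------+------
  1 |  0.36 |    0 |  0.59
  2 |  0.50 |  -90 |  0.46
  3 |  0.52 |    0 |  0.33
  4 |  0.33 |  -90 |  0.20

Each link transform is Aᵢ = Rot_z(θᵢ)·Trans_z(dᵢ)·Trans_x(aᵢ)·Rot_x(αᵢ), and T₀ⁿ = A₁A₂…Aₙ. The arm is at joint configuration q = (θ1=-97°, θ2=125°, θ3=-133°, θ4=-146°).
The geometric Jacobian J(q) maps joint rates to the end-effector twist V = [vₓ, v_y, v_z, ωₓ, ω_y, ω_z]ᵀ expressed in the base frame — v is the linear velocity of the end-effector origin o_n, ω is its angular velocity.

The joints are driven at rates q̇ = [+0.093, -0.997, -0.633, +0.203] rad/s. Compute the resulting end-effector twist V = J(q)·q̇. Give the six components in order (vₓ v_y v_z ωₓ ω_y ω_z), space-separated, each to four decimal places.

0.4511 0.0164 -0.2023 0.2019 -0.3797 -0.9040

o_n = [-0.1188, 0.2031, 1.1044]
J₁: ẑ×o_n = [-0.2031, -0.1188, 0.0000], ω = ẑ
J2: z=[0.0000, 0.0000, 1.0000] o=[-0.0439, -0.3573, 0.5900] → [-0.5604, -0.0749, 0.0000, 0.0000, 0.0000, 1.0000]
J3: z=[-0.4695, 0.8829, 0.0000] o=[0.3976, -0.1226, 1.0500] → [0.0480, 0.0255, 0.3030, -0.4695, 0.8829, 0.0000]
J4: z=[-0.4695, 0.8829, 0.0000] o=[-0.0705, 0.0023, 1.4303] → [-0.2878, -0.1530, -0.0516, -0.4695, 0.8829, 0.0000]
V = J·q̇ = [0.4511, 0.0164, -0.2023, 0.2019, -0.3797, -0.9040]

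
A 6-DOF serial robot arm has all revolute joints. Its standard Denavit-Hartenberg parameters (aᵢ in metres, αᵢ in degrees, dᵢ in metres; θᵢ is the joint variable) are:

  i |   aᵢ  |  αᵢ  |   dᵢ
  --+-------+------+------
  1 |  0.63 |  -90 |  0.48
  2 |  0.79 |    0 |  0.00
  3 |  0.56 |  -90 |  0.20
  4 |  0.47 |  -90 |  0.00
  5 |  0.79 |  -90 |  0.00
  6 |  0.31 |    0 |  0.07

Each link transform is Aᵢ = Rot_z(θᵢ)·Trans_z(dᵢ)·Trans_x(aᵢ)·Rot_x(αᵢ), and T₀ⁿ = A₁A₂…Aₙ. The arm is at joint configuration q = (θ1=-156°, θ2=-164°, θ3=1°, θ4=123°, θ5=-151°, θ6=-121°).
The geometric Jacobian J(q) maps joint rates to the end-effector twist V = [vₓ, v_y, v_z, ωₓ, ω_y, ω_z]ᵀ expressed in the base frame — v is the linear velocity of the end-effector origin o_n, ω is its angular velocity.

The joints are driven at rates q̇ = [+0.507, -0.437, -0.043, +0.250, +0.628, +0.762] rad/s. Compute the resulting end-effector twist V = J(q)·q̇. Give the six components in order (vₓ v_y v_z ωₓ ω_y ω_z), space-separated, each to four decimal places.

o_n = [0.4937, -0.2010, 1.1547]
J₁: ẑ×o_n = [0.2010, 0.4937, -0.0000], ω = ẑ
J2: z=[0.4067, -0.9135, 0.0000] o=[-0.5755, -0.2562, 0.4800] → [-0.6163, -0.2744, 0.9992, 0.4067, -0.9135, 0.0000]
J3: z=[0.4067, -0.9135, 0.0000] o=[0.1182, 0.0526, 0.6978] → [-0.4174, -0.1858, 0.2398, 0.4067, -0.9135, 0.0000]
J4: z=[-0.2671, -0.1189, 0.9563] o=[0.6888, 0.0877, 0.8615] → [0.2413, -0.1083, 0.0539, -0.2671, -0.1189, 0.9563]
J5: z=[-0.5112, -0.8238, -0.2452] o=[0.3048, 0.3483, 0.7866] → [-0.4379, 0.1418, 0.4364, -0.5112, -0.8238, -0.2452]
J6: z=[-0.6297, 0.1647, 0.7592] o=[0.7670, -0.0803, 1.2629] → [0.0738, -0.2757, 0.1211, -0.6297, 0.1647, 0.7592]
V = J·q̇ = [0.2308, 0.2301, -0.0672, -1.0628, 0.0170, 1.1706]

0.2308 0.2301 -0.0672 -1.0628 0.0170 1.1706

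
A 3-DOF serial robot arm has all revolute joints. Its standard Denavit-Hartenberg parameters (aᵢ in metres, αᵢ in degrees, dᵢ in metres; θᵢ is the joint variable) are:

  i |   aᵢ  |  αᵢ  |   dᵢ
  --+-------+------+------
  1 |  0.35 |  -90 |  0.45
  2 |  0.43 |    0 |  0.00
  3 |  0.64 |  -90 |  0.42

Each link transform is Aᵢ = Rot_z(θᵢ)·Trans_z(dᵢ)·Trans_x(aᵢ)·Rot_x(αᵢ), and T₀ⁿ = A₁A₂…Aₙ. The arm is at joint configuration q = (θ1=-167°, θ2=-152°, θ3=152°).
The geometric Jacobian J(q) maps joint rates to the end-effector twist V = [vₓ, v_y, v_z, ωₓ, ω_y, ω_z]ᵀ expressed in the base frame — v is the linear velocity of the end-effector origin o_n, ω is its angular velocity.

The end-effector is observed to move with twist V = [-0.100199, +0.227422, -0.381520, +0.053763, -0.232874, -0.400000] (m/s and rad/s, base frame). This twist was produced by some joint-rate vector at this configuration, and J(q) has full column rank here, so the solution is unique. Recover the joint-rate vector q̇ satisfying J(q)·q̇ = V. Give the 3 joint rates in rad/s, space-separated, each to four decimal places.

o_n = [-0.5002, -0.5465, 0.6519]
J₁: ẑ×o_n = [0.5465, -0.5002, 0.0000], ω = ẑ
J2: z=[0.2250, -0.9744, 0.0000] o=[-0.3410, -0.0787, 0.4500] → [-0.1967, -0.0454, -0.2603, 0.2250, -0.9744, 0.0000]
J3: z=[0.2250, -0.9744, 0.0000] o=[0.0289, 0.0067, 0.6519] → [0.0000, -0.0000, -0.6400, 0.2250, -0.9744, 0.0000]
q̇ = J⁺·V = [-0.4000, -0.6020, 0.8410]

-0.4000 -0.6020 0.8410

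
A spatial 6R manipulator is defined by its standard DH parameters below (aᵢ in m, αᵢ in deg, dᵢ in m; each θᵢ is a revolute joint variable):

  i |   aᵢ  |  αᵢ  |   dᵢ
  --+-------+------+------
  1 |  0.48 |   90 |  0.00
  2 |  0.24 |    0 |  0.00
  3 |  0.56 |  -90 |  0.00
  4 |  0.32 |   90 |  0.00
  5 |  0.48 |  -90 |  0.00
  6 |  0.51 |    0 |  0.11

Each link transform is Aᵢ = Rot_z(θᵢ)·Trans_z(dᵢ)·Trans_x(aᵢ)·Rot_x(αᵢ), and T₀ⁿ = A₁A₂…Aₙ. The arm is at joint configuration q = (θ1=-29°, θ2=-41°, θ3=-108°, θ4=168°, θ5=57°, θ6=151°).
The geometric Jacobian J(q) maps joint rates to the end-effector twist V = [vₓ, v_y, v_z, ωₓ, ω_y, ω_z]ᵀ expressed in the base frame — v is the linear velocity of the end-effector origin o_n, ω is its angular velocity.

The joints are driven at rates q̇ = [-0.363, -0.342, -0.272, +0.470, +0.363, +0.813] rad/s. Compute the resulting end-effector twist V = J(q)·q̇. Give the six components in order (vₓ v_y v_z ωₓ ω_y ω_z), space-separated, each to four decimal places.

o_n = [0.3249, -0.3981, -0.3711]
J₁: ẑ×o_n = [0.3981, 0.3249, -0.0000], ω = ẑ
J2: z=[-0.4848, -0.8746, 0.0000] o=[0.4198, -0.2327, 0.0000] → [0.3246, -0.1799, -0.0029, -0.4848, -0.8746, 0.0000]
J3: z=[-0.4848, -0.8746, 0.0000] o=[0.5782, -0.3205, -0.1575] → [0.1869, -0.1036, -0.1840, -0.4848, -0.8746, 0.0000]
J4: z=[0.4505, -0.2497, -0.8572] o=[0.1584, -0.0878, -0.4459] → [-0.2846, -0.1764, -0.0982, 0.4505, -0.2497, -0.8572]
J5: z=[0.3183, 0.9419, -0.1071] o=[0.4253, -0.1597, -0.2847] → [-0.1069, 0.0383, 0.0187, 0.3183, 0.9419, -0.1071]
J6: z=[-0.4542, 0.0524, -0.8894] o=[0.8247, -0.3189, -0.4980] → [-0.0637, 0.5022, 0.0621, -0.4542, 0.0524, -0.8894]
V = J·q̇ = [-0.5307, 0.3110, 0.0622, 0.2557, 0.8042, -1.5278]

-0.5307 0.3110 0.0622 0.2557 0.8042 -1.5278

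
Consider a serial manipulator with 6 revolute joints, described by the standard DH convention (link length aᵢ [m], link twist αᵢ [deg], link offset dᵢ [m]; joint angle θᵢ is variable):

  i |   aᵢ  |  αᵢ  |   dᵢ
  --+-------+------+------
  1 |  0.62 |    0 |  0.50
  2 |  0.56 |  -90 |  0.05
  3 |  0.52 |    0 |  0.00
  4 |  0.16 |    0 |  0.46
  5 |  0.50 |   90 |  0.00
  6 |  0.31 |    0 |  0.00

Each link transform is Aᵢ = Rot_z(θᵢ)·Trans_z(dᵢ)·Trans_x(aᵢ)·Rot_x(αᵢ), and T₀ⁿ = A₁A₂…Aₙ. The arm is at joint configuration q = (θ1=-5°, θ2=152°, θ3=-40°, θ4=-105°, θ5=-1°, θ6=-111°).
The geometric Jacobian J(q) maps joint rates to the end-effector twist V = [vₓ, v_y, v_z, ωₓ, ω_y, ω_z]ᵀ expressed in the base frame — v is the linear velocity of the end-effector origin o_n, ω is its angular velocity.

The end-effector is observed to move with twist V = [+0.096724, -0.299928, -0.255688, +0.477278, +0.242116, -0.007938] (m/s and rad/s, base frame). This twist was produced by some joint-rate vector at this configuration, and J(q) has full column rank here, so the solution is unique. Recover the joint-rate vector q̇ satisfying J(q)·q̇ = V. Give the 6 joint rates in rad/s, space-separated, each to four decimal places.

o_n = [0.1013, 0.0779, 1.1935]
J₁: ẑ×o_n = [-0.0779, 0.1013, 0.0000], ω = ẑ
J2: z=[0.0000, 0.0000, 1.0000] o=[0.6176, -0.0540, 0.5000] → [-0.1319, -0.5163, 0.0000, 0.0000, 0.0000, 1.0000]
J3: z=[-0.5446, -0.8387, 0.0000] o=[0.1480, 0.2510, 0.5500] → [-0.5397, 0.3505, 0.0551, -0.5446, -0.8387, 0.0000]
J4: z=[-0.5446, -0.8387, 0.0000] o=[-0.1861, 0.4679, 0.8842] → [-0.2594, 0.1684, 0.4535, -0.5446, -0.8387, 0.0000]
J5: z=[-0.5446, -0.8387, 0.0000] o=[-0.3267, 0.0107, 0.9760] → [-0.1824, 0.1184, 0.3224, -0.5446, -0.8387, 0.0000]
J6: z=[0.4690, -0.3046, -0.8290] o=[0.0209, -0.2150, 1.2556] → [0.2617, -0.0375, 0.1618, 0.4690, -0.3046, -0.8290]
q̇ = J⁺·V = [-0.1010, 0.4910, 0.3200, -0.7520, -0.0310, 0.4800]

-0.1010 0.4910 0.3200 -0.7520 -0.0310 0.4800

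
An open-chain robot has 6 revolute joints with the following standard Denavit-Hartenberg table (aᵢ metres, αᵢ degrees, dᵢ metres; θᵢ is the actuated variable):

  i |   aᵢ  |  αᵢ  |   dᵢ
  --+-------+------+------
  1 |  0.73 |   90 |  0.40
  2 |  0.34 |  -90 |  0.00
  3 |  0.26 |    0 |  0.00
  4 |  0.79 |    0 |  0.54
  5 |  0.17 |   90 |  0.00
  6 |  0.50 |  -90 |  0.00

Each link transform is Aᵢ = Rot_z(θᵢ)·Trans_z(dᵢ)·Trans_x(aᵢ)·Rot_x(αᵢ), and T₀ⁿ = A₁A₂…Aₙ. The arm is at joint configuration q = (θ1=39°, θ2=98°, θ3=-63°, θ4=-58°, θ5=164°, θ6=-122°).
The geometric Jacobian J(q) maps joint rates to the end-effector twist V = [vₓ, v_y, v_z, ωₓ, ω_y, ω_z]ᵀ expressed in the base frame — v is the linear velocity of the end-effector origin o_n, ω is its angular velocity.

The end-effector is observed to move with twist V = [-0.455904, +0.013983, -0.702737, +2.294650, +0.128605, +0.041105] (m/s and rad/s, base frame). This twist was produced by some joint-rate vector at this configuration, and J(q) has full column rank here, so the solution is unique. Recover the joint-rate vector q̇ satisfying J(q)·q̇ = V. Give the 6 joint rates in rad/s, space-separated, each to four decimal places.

-0.6410 0.8980 -0.1340 -0.8450 -0.9620 0.6100

o_n = [1.0927, -0.3679, 0.3657]
J₁: ẑ×o_n = [0.3679, 1.0927, -0.0000], ω = ẑ
J2: z=[0.6293, -0.7771, 0.0000] o=[0.5673, 0.4594, 0.4000] → [0.0266, 0.0216, -0.1123, 0.6293, -0.7771, 0.0000]
J3: z=[-0.7696, -0.6232, -0.1392] o=[0.5305, 0.4296, 0.7367] → [0.1202, -0.3637, 0.9641, -0.7696, -0.6232, -0.1392]
J4: z=[-0.7696, -0.6232, -0.1392] o=[0.6636, 0.2393, 0.8536] → [0.2195, -0.4352, 0.7347, -0.7696, -0.6232, -0.1392]
J5: z=[-0.7696, -0.6232, -0.1392] o=[0.7182, -0.5879, 0.3755] → [0.0367, -0.0596, 0.0641, -0.7696, -0.6232, -0.1392]
J6: z=[0.3865, -0.6281, 0.6754] o=[0.6317, -0.5087, 0.4986] → [-0.0116, 0.3627, 0.3440, 0.3865, -0.6281, 0.6754]
q̇ = J⁺·V = [-0.6410, 0.8980, -0.1340, -0.8450, -0.9620, 0.6100]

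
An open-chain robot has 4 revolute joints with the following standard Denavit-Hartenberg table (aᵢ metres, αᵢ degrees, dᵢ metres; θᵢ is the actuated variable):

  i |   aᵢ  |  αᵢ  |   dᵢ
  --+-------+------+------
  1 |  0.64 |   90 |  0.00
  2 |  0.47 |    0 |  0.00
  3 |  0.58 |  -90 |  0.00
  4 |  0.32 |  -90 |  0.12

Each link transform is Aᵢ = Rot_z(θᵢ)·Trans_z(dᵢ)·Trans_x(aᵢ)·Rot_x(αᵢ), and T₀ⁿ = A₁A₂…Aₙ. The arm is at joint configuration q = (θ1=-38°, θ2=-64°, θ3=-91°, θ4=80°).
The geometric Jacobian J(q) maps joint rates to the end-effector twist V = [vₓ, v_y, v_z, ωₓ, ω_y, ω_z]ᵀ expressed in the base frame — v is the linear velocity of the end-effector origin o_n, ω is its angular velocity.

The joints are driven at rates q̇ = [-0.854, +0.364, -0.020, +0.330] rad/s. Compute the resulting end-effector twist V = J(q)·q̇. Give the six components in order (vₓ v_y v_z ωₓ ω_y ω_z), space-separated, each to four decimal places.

o_n = [0.4468, 0.0509, -0.7998]
J₁: ẑ×o_n = [-0.0509, 0.4468, 0.0000], ω = ẑ
J2: z=[-0.6157, -0.7880, 0.0000] o=[0.5043, -0.3940, 0.0000] → [0.6302, -0.4924, -0.3193, -0.6157, -0.7880, 0.0000]
J3: z=[-0.6157, -0.7880, 0.0000] o=[0.6667, -0.5209, -0.4224] → [0.2974, -0.2323, -0.5253, -0.6157, -0.7880, 0.0000]
J4: z=[0.3330, -0.2602, -0.9063] o=[0.2525, -0.1972, -0.6676] → [0.2593, -0.1321, 0.1332, 0.3330, -0.2602, -0.9063]
V = J·q̇ = [0.3525, -0.5997, -0.0618, -0.1019, -0.3569, -1.1531]

0.3525 -0.5997 -0.0618 -0.1019 -0.3569 -1.1531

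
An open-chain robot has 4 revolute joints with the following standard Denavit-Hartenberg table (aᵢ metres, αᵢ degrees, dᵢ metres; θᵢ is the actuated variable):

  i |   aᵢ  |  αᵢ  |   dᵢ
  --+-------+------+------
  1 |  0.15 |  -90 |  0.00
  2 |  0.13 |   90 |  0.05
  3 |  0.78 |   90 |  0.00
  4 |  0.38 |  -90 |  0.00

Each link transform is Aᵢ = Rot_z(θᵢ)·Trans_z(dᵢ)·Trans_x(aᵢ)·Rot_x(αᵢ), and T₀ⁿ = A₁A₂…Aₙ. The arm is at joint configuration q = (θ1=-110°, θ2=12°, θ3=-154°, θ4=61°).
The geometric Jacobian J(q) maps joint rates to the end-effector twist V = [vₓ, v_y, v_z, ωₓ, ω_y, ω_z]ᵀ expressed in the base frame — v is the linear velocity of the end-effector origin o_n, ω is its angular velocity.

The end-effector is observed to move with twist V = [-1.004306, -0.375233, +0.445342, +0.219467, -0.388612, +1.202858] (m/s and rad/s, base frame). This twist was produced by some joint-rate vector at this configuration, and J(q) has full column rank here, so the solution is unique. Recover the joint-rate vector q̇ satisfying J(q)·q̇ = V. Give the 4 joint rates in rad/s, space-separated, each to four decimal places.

o_n = [-0.1787, 0.5987, 0.4782]
J₁: ẑ×o_n = [-0.5987, -0.1787, 0.0000], ω = ẑ
J2: z=[0.9397, -0.3420, 0.0000] o=[-0.0513, -0.1410, 0.0000] → [-0.1636, -0.4494, 0.6514, 0.9397, -0.3420, 0.0000]
J3: z=[-0.0711, -0.1954, 0.9781] o=[-0.0478, -0.2775, -0.0270] → [-0.9558, -0.0921, -0.0879, -0.0711, -0.1954, 0.9781]
J4: z=[0.9912, 0.0955, 0.0911] o=[-0.1346, 0.4838, 0.1187] → [0.0239, -0.3604, 0.1181, 0.9912, 0.0955, 0.0911]
q̇ = J⁺·V = [0.9660, 0.8200, 0.2920, -0.5350]

0.9660 0.8200 0.2920 -0.5350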